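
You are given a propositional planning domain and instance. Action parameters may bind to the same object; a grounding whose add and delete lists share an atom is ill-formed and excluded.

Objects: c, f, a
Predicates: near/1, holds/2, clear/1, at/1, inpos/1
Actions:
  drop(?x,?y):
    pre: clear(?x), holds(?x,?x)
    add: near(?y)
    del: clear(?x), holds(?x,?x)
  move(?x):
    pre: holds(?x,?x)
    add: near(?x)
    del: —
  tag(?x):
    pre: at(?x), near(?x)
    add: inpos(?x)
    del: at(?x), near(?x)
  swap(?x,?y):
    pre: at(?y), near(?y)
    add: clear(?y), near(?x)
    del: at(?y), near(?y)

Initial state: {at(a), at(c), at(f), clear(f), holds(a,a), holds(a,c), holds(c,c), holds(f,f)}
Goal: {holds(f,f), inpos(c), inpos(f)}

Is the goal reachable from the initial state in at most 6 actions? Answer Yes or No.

Yes

1. move(c)  →  {at(a), at(c), at(f), clear(f), holds(a,a), holds(a,c), holds(c,c), holds(f,f), near(c)}
2. move(f)  →  {at(a), at(c), at(f), clear(f), holds(a,a), holds(a,c), holds(c,c), holds(f,f), near(c), near(f)}
3. tag(c)  →  {at(a), at(f), clear(f), holds(a,a), holds(a,c), holds(c,c), holds(f,f), inpos(c), near(f)}
4. tag(f)  →  {at(a), clear(f), holds(a,a), holds(a,c), holds(c,c), holds(f,f), inpos(c), inpos(f)}
optimal plan length = 4; 4 ≤ 6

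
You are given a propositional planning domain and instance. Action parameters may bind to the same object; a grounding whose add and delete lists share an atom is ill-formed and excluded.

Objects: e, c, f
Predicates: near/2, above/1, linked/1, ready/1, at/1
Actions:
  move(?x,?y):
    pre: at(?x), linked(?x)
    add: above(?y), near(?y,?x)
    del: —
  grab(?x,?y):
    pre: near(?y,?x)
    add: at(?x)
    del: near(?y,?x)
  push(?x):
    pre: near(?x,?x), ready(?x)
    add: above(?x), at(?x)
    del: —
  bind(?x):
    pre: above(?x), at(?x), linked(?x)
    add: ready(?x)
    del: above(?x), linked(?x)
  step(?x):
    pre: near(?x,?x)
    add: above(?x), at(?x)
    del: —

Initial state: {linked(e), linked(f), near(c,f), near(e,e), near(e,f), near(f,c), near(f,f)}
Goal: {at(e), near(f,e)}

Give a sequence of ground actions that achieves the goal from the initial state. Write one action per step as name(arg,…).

grab(e,e); move(e,f)

1. grab(e,e)  →  {at(e), linked(e), linked(f), near(c,f), near(e,f), near(f,c), near(f,f)}
2. move(e,f)  →  {above(f), at(e), linked(e), linked(f), near(c,f), near(e,f), near(f,c), near(f,e), near(f,f)}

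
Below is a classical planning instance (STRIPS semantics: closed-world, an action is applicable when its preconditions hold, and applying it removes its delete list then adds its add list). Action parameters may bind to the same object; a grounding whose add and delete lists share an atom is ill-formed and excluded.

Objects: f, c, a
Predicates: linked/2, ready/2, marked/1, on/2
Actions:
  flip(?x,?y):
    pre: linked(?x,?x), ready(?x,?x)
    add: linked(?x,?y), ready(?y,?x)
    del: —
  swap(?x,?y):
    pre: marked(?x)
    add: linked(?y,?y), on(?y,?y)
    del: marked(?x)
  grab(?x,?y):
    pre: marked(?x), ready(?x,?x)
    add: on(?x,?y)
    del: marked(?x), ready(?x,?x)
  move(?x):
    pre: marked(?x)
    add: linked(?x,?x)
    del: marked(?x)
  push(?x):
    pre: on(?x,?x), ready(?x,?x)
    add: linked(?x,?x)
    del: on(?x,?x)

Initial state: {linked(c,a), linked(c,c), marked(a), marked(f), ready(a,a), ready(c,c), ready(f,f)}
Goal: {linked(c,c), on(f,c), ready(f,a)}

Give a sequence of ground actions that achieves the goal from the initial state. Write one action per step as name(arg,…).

swap(a,a); flip(a,f); grab(f,c)

1. swap(a,a)  →  {linked(a,a), linked(c,a), linked(c,c), marked(f), on(a,a), ready(a,a), ready(c,c), ready(f,f)}
2. flip(a,f)  →  {linked(a,a), linked(a,f), linked(c,a), linked(c,c), marked(f), on(a,a), ready(a,a), ready(c,c), ready(f,a), ready(f,f)}
3. grab(f,c)  →  {linked(a,a), linked(a,f), linked(c,a), linked(c,c), on(a,a), on(f,c), ready(a,a), ready(c,c), ready(f,a)}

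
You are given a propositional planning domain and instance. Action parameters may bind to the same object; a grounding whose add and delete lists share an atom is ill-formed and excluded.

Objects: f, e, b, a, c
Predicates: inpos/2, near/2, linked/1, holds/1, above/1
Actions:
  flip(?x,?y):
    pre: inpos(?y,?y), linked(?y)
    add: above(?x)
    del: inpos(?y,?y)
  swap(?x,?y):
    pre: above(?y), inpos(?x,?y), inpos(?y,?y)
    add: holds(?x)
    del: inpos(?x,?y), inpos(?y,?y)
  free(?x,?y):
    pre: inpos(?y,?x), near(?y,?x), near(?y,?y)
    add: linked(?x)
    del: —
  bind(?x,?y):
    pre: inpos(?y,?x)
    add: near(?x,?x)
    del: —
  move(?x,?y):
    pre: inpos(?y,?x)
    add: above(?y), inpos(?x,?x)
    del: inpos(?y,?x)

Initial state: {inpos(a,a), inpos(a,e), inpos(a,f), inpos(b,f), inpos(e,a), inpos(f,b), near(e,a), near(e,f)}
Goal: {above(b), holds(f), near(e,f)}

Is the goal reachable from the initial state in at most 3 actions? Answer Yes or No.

Yes

1. move(f,b)  →  {above(b), inpos(a,a), inpos(a,e), inpos(a,f), inpos(e,a), inpos(f,b), inpos(f,f), near(e,a), near(e,f)}
2. move(b,f)  →  {above(b), above(f), inpos(a,a), inpos(a,e), inpos(a,f), inpos(b,b), inpos(e,a), inpos(f,f), near(e,a), near(e,f)}
3. swap(f,f)  →  {above(b), above(f), holds(f), inpos(a,a), inpos(a,e), inpos(a,f), inpos(b,b), inpos(e,a), near(e,a), near(e,f)}
optimal plan length = 3; 3 ≤ 3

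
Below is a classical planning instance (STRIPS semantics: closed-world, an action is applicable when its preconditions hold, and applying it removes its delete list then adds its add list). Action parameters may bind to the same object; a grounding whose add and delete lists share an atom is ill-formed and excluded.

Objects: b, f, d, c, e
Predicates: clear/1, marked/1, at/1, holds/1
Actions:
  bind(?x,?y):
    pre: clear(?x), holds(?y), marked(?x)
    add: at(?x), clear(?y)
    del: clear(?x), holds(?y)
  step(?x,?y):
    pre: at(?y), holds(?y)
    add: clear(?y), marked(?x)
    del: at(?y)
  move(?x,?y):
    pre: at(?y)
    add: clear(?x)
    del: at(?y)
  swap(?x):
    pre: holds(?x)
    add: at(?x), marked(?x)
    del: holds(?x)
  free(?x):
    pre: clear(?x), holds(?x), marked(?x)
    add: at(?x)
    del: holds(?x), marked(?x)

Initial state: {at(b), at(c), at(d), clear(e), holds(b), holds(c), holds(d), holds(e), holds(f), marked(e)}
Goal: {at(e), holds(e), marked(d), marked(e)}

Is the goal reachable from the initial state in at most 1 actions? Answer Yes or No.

No

1. bind(e,b)  →  {at(b), at(c), at(d), at(e), clear(b), holds(c), holds(d), holds(e), holds(f), marked(e)}
2. step(d,d)  →  {at(b), at(c), at(e), clear(b), clear(d), holds(c), holds(d), holds(e), holds(f), marked(d), marked(e)}
optimal plan length = 2; 2 > 1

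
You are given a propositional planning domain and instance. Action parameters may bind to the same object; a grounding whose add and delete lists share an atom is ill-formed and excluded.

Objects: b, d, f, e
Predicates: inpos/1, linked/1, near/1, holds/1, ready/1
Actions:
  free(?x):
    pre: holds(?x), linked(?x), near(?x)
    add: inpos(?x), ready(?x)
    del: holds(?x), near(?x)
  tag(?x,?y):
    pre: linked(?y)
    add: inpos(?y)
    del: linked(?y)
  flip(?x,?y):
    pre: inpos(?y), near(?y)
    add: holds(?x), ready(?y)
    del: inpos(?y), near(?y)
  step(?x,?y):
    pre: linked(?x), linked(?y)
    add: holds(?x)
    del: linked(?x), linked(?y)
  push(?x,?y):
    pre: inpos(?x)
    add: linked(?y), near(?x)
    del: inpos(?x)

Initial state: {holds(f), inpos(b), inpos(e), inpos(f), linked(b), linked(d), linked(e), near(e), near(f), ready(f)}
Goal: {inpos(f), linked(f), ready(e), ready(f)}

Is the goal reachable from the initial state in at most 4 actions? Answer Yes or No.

Yes

1. flip(b,e)  →  {holds(b), holds(f), inpos(b), inpos(f), linked(b), linked(d), linked(e), near(f), ready(e), ready(f)}
2. push(b,f)  →  {holds(b), holds(f), inpos(f), linked(b), linked(d), linked(e), linked(f), near(b), near(f), ready(e), ready(f)}
optimal plan length = 2; 2 ≤ 4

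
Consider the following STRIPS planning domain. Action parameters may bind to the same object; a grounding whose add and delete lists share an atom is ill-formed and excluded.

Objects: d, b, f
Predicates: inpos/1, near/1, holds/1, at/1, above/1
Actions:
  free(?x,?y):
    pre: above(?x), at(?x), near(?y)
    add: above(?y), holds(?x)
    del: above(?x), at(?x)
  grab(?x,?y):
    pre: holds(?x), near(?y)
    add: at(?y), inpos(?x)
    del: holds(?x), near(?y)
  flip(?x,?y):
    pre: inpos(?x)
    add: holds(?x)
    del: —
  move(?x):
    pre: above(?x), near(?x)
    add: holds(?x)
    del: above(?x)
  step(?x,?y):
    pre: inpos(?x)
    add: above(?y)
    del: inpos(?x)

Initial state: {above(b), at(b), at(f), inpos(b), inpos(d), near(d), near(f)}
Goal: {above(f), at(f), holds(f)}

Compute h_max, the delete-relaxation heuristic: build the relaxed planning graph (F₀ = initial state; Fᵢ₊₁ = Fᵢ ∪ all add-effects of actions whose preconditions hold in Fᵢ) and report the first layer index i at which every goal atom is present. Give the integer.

2

F0 = init (7 atoms)
F1 = F0 ∪ {above(d), above(f), holds(b), holds(d)}  (11 atoms)
F2 = F1 ∪ {at(d), holds(f)}  (13 atoms)
goal ⊆ F2  ⇒  h_max = 2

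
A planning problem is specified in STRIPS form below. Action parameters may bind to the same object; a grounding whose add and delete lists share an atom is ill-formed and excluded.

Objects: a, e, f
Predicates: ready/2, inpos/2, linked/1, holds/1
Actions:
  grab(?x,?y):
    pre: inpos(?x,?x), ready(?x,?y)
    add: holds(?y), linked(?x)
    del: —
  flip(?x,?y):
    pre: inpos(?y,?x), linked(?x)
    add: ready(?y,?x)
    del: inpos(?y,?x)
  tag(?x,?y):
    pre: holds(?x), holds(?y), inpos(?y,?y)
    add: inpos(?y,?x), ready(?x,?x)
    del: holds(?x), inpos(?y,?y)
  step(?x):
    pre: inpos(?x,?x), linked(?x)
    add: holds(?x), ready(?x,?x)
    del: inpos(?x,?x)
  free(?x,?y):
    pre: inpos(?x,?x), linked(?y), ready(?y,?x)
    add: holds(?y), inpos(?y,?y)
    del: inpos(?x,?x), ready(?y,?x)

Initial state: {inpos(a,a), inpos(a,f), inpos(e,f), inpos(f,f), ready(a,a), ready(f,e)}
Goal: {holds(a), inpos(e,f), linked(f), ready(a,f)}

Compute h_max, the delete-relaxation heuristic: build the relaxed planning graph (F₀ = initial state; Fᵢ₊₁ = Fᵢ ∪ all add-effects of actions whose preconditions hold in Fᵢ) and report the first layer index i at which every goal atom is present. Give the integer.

2

F0 = init (6 atoms)
F1 = F0 ∪ {holds(a), holds(e), linked(a), linked(f)}  (10 atoms)
F2 = F1 ∪ {holds(f), inpos(a,e), ready(a,f), ready(e,e), ready(e,f), ready(f,f)}  (16 atoms)
goal ⊆ F2  ⇒  h_max = 2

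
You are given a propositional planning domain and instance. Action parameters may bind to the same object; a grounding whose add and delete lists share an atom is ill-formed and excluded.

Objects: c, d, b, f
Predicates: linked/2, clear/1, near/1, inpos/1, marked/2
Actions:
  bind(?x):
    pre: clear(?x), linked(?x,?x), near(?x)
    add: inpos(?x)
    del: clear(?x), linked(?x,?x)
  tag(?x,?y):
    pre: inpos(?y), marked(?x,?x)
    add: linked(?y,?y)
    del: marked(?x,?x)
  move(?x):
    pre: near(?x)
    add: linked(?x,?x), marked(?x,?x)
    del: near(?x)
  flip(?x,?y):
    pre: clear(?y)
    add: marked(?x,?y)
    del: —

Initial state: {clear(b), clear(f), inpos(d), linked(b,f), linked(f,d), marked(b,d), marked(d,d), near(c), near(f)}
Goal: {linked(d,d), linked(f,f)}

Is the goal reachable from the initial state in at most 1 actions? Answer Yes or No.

No

1. tag(d,d)  →  {clear(b), clear(f), inpos(d), linked(b,f), linked(d,d), linked(f,d), marked(b,d), near(c), near(f)}
2. move(f)  →  {clear(b), clear(f), inpos(d), linked(b,f), linked(d,d), linked(f,d), linked(f,f), marked(b,d), marked(f,f), near(c)}
optimal plan length = 2; 2 > 1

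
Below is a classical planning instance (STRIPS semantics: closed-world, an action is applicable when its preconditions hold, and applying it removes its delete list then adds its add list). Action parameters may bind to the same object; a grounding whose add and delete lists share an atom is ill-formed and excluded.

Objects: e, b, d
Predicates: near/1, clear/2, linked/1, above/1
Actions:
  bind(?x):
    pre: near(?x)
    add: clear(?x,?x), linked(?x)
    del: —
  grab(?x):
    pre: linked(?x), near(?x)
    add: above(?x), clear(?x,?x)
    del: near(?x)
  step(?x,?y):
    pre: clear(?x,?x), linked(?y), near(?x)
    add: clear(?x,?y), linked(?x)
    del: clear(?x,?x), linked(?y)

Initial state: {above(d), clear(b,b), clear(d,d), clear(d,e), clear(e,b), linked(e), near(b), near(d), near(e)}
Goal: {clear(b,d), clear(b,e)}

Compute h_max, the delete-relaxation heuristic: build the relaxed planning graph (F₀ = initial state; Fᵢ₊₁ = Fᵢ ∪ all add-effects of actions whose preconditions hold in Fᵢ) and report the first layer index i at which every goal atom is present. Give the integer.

F0 = init (9 atoms)
F1 = F0 ∪ {above(e), clear(b,e), clear(e,e), linked(b), linked(d)}  (14 atoms)
F2 = F1 ∪ {above(b), clear(b,d), clear(d,b), clear(e,d)}  (18 atoms)
goal ⊆ F2  ⇒  h_max = 2

2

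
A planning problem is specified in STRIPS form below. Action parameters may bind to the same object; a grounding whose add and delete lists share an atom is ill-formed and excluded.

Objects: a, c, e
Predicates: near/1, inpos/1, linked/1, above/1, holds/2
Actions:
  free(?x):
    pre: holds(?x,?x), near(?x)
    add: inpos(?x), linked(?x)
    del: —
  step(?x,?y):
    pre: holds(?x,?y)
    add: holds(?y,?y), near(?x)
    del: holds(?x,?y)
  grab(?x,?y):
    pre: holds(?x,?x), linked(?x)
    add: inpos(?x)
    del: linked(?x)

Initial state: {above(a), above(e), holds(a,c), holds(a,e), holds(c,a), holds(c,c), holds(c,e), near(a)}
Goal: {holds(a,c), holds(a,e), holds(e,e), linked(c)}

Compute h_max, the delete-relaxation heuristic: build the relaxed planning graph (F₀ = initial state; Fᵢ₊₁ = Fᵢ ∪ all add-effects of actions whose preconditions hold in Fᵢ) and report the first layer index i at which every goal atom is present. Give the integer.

F0 = init (8 atoms)
F1 = F0 ∪ {holds(a,a), holds(e,e), near(c)}  (11 atoms)
F2 = F1 ∪ {inpos(a), inpos(c), linked(a), linked(c)}  (15 atoms)
goal ⊆ F2  ⇒  h_max = 2

2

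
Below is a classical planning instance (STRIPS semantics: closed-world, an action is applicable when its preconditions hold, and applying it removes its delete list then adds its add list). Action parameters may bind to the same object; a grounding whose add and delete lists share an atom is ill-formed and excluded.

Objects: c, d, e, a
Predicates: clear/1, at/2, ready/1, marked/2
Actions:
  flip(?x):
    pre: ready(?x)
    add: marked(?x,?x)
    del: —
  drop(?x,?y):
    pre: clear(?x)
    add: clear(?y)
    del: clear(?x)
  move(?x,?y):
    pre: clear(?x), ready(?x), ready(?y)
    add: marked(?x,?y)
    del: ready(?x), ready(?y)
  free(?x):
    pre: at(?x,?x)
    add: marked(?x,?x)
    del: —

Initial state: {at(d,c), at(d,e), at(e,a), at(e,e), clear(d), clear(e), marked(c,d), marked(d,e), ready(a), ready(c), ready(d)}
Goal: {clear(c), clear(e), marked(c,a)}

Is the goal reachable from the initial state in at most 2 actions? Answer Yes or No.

Yes

1. drop(d,c)  →  {at(d,c), at(d,e), at(e,a), at(e,e), clear(c), clear(e), marked(c,d), marked(d,e), ready(a), ready(c), ready(d)}
2. move(c,a)  →  {at(d,c), at(d,e), at(e,a), at(e,e), clear(c), clear(e), marked(c,a), marked(c,d), marked(d,e), ready(d)}
optimal plan length = 2; 2 ≤ 2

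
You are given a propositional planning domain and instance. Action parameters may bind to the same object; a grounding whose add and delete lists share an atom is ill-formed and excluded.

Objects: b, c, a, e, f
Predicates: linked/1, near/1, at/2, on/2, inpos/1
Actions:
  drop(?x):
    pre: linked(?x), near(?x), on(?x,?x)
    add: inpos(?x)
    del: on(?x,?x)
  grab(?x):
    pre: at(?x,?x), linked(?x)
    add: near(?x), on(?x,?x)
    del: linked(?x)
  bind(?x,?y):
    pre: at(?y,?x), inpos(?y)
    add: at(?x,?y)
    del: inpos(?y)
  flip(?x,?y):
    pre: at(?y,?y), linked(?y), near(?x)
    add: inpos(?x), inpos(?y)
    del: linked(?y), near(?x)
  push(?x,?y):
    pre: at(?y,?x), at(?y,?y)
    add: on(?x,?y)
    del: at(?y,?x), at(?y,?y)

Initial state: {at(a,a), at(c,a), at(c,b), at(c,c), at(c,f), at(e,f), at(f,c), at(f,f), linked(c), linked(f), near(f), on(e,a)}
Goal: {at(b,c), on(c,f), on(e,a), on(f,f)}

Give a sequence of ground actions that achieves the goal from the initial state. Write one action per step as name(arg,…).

1. grab(f)  →  {at(a,a), at(c,a), at(c,b), at(c,c), at(c,f), at(e,f), at(f,c), at(f,f), linked(c), near(f), on(e,a), on(f,f)}
2. flip(f,c)  →  {at(a,a), at(c,a), at(c,b), at(c,c), at(c,f), at(e,f), at(f,c), at(f,f), inpos(c), inpos(f), on(e,a), on(f,f)}
3. bind(b,c)  →  {at(a,a), at(b,c), at(c,a), at(c,b), at(c,c), at(c,f), at(e,f), at(f,c), at(f,f), inpos(f), on(e,a), on(f,f)}
4. push(c,f)  →  {at(a,a), at(b,c), at(c,a), at(c,b), at(c,c), at(c,f), at(e,f), inpos(f), on(c,f), on(e,a), on(f,f)}

grab(f); flip(f,c); bind(b,c); push(c,f)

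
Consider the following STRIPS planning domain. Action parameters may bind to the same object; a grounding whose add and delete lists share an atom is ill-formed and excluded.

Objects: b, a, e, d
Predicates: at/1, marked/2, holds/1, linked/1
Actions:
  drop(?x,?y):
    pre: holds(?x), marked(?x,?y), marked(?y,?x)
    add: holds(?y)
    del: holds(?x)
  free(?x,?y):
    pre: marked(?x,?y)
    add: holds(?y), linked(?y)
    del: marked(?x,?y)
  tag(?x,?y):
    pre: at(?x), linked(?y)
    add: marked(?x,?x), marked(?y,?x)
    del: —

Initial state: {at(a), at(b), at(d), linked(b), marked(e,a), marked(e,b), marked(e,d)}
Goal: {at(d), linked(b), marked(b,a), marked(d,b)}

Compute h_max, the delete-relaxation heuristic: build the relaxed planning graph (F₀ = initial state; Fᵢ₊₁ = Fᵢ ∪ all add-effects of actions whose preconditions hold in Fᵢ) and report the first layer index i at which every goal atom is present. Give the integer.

F0 = init (7 atoms)
F1 = F0 ∪ {holds(a), holds(b), holds(d), linked(a), linked(d), marked(a,a), marked(b,a), marked(b,b), marked(b,d), marked(d,d)}  (17 atoms)
F2 = F1 ∪ {marked(a,b), marked(a,d), marked(d,a), marked(d,b)}  (21 atoms)
goal ⊆ F2  ⇒  h_max = 2

2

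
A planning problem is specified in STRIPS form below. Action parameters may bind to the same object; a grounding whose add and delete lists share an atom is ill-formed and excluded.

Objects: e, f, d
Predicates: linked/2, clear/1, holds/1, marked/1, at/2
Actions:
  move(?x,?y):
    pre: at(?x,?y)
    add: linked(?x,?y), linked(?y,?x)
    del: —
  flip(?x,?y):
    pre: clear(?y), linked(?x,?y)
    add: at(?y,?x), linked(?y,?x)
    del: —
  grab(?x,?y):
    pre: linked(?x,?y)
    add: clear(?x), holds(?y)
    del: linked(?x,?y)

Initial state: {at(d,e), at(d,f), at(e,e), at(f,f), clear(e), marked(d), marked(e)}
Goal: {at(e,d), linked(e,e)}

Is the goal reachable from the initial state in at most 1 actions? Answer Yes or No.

No

1. move(e,e)  →  {at(d,e), at(d,f), at(e,e), at(f,f), clear(e), linked(e,e), marked(d), marked(e)}
2. move(d,e)  →  {at(d,e), at(d,f), at(e,e), at(f,f), clear(e), linked(d,e), linked(e,d), linked(e,e), marked(d), marked(e)}
3. flip(d,e)  →  {at(d,e), at(d,f), at(e,d), at(e,e), at(f,f), clear(e), linked(d,e), linked(e,d), linked(e,e), marked(d), marked(e)}
optimal plan length = 3; 3 > 1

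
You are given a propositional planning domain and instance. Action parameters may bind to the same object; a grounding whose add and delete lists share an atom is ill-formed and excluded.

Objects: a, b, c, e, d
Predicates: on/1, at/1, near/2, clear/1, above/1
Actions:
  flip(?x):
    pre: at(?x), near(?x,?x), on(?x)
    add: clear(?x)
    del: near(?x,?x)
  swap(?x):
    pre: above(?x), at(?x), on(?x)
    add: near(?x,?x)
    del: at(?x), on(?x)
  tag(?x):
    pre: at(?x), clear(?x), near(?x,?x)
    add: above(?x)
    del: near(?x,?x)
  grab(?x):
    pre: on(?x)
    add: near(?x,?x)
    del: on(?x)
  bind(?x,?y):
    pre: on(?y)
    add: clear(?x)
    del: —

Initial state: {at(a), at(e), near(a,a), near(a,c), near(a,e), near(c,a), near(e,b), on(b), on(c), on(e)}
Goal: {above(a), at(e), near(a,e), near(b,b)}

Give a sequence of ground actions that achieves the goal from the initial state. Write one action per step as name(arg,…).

1. grab(b)  →  {at(a), at(e), near(a,a), near(a,c), near(a,e), near(b,b), near(c,a), near(e,b), on(c), on(e)}
2. bind(a,c)  →  {at(a), at(e), clear(a), near(a,a), near(a,c), near(a,e), near(b,b), near(c,a), near(e,b), on(c), on(e)}
3. tag(a)  →  {above(a), at(a), at(e), clear(a), near(a,c), near(a,e), near(b,b), near(c,a), near(e,b), on(c), on(e)}

grab(b); bind(a,c); tag(a)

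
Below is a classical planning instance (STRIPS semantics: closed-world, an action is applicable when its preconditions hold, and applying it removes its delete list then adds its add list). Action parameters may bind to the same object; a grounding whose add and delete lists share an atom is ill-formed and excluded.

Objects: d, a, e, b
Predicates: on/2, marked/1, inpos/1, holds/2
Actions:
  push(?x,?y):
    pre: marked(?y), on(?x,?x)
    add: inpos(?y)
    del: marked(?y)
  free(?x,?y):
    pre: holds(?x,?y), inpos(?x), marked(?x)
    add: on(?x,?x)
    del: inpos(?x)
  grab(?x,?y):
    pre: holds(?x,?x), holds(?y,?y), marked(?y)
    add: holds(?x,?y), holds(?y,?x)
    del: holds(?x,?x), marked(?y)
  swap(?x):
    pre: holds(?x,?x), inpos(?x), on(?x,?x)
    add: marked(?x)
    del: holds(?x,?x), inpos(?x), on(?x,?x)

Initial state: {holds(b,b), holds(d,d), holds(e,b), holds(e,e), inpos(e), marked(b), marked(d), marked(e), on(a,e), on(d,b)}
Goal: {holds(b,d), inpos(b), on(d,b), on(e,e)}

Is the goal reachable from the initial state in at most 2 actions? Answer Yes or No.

No

1. free(e,e)  →  {holds(b,b), holds(d,d), holds(e,b), holds(e,e), marked(b), marked(d), marked(e), on(a,e), on(d,b), on(e,e)}
2. push(e,b)  →  {holds(b,b), holds(d,d), holds(e,b), holds(e,e), inpos(b), marked(d), marked(e), on(a,e), on(d,b), on(e,e)}
3. grab(b,d)  →  {holds(b,d), holds(d,b), holds(d,d), holds(e,b), holds(e,e), inpos(b), marked(e), on(a,e), on(d,b), on(e,e)}
optimal plan length = 3; 3 > 2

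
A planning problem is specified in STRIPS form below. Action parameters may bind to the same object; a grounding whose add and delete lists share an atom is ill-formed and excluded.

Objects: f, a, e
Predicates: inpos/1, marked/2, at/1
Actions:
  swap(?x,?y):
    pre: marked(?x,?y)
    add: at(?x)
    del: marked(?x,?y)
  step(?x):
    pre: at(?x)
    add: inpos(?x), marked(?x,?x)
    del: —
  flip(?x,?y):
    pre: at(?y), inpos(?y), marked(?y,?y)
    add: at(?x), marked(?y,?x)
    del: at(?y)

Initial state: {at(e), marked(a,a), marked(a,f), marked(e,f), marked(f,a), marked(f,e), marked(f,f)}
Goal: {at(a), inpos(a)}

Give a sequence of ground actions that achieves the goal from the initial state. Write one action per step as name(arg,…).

swap(a,f); step(a)

1. swap(a,f)  →  {at(a), at(e), marked(a,a), marked(e,f), marked(f,a), marked(f,e), marked(f,f)}
2. step(a)  →  {at(a), at(e), inpos(a), marked(a,a), marked(e,f), marked(f,a), marked(f,e), marked(f,f)}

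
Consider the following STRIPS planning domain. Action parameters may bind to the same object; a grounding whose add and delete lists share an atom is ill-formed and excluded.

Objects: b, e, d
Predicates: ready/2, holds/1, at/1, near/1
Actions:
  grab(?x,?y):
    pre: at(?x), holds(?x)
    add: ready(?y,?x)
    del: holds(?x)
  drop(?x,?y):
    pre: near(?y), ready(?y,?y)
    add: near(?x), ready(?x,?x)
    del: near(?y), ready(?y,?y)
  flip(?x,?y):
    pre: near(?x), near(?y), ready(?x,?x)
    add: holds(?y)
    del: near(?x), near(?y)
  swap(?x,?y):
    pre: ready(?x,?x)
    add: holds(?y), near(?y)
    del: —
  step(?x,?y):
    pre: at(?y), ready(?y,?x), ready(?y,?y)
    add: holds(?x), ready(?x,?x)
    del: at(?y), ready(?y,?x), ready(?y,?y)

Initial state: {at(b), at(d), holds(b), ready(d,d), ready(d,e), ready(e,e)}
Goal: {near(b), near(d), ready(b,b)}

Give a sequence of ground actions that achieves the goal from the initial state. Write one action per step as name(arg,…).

1. grab(b,b)  →  {at(b), at(d), ready(b,b), ready(d,d), ready(d,e), ready(e,e)}
2. swap(b,b)  →  {at(b), at(d), holds(b), near(b), ready(b,b), ready(d,d), ready(d,e), ready(e,e)}
3. swap(b,d)  →  {at(b), at(d), holds(b), holds(d), near(b), near(d), ready(b,b), ready(d,d), ready(d,e), ready(e,e)}

grab(b,b); swap(b,b); swap(b,d)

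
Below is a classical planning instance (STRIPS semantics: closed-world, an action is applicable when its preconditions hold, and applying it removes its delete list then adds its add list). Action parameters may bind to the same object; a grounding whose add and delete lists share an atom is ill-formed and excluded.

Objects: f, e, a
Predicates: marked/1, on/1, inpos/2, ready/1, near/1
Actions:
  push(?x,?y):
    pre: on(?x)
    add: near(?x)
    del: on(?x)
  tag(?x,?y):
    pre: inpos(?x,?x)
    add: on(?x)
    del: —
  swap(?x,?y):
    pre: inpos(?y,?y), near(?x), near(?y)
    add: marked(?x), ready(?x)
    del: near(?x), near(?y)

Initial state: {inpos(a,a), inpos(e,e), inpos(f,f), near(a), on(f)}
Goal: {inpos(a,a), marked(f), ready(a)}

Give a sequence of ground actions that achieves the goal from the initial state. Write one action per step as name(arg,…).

push(f,f); swap(f,f); swap(a,a)

1. push(f,f)  →  {inpos(a,a), inpos(e,e), inpos(f,f), near(a), near(f)}
2. swap(f,f)  →  {inpos(a,a), inpos(e,e), inpos(f,f), marked(f), near(a), ready(f)}
3. swap(a,a)  →  {inpos(a,a), inpos(e,e), inpos(f,f), marked(a), marked(f), ready(a), ready(f)}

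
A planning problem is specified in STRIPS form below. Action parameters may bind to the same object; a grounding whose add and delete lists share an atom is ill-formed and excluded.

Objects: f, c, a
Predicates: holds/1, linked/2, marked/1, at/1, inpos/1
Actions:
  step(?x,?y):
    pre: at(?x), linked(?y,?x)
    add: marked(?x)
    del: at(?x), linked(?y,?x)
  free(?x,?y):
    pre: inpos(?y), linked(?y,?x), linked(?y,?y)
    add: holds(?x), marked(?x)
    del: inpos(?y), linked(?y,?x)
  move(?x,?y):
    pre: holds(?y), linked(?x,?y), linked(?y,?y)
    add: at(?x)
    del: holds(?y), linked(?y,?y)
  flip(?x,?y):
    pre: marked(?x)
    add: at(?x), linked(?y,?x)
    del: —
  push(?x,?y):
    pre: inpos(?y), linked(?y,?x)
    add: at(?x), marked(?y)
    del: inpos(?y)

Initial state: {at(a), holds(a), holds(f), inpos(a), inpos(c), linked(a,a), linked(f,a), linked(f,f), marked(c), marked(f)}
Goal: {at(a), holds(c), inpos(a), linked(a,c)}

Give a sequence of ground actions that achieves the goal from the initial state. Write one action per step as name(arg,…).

flip(c,c); free(c,c); flip(c,a)

1. flip(c,c)  →  {at(a), at(c), holds(a), holds(f), inpos(a), inpos(c), linked(a,a), linked(c,c), linked(f,a), linked(f,f), marked(c), marked(f)}
2. free(c,c)  →  {at(a), at(c), holds(a), holds(c), holds(f), inpos(a), linked(a,a), linked(f,a), linked(f,f), marked(c), marked(f)}
3. flip(c,a)  →  {at(a), at(c), holds(a), holds(c), holds(f), inpos(a), linked(a,a), linked(a,c), linked(f,a), linked(f,f), marked(c), marked(f)}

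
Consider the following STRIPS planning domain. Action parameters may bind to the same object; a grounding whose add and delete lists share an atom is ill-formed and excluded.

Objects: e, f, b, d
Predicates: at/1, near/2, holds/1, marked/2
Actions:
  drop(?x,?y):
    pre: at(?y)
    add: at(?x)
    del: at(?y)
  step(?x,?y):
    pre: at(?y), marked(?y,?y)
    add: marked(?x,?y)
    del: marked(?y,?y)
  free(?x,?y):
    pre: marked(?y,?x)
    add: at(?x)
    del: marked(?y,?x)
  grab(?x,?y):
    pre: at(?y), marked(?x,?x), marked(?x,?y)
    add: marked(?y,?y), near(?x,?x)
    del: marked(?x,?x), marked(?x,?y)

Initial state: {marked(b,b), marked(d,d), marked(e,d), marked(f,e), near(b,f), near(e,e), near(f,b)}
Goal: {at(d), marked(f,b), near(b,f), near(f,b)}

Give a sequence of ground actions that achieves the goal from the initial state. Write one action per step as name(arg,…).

1. free(e,f)  →  {at(e), marked(b,b), marked(d,d), marked(e,d), near(b,f), near(e,e), near(f,b)}
2. drop(b,e)  →  {at(b), marked(b,b), marked(d,d), marked(e,d), near(b,f), near(e,e), near(f,b)}
3. step(f,b)  →  {at(b), marked(d,d), marked(e,d), marked(f,b), near(b,f), near(e,e), near(f,b)}
4. drop(d,b)  →  {at(d), marked(d,d), marked(e,d), marked(f,b), near(b,f), near(e,e), near(f,b)}

free(e,f); drop(b,e); step(f,b); drop(d,b)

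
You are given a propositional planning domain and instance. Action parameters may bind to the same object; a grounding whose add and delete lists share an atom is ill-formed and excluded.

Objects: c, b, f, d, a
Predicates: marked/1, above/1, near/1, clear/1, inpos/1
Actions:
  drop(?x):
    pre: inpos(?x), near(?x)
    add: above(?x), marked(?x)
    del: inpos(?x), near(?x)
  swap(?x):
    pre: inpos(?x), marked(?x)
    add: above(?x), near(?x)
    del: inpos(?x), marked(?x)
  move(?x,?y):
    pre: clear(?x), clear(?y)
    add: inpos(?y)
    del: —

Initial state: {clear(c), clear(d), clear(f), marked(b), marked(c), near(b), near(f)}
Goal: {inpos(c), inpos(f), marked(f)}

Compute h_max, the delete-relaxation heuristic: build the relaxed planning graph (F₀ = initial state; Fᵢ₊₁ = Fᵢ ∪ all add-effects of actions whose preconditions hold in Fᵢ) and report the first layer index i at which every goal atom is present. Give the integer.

2

F0 = init (7 atoms)
F1 = F0 ∪ {inpos(c), inpos(d), inpos(f)}  (10 atoms)
F2 = F1 ∪ {above(c), above(f), marked(f), near(c)}  (14 atoms)
goal ⊆ F2  ⇒  h_max = 2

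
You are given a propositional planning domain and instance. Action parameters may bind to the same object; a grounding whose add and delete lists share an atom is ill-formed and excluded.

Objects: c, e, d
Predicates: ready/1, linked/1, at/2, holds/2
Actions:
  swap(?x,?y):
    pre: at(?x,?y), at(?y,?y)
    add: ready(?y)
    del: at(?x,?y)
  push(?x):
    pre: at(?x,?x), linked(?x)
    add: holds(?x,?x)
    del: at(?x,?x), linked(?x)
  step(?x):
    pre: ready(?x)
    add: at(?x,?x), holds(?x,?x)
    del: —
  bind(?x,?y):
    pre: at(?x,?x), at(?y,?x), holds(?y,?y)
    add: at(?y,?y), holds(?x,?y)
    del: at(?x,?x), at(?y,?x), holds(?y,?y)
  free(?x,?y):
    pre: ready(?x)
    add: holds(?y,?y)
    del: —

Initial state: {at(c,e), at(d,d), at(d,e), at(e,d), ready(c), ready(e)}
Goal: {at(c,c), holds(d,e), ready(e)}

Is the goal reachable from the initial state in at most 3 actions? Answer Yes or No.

Yes

1. step(c)  →  {at(c,c), at(c,e), at(d,d), at(d,e), at(e,d), holds(c,c), ready(c), ready(e)}
2. step(e)  →  {at(c,c), at(c,e), at(d,d), at(d,e), at(e,d), at(e,e), holds(c,c), holds(e,e), ready(c), ready(e)}
3. bind(d,e)  →  {at(c,c), at(c,e), at(d,e), at(e,e), holds(c,c), holds(d,e), ready(c), ready(e)}
optimal plan length = 3; 3 ≤ 3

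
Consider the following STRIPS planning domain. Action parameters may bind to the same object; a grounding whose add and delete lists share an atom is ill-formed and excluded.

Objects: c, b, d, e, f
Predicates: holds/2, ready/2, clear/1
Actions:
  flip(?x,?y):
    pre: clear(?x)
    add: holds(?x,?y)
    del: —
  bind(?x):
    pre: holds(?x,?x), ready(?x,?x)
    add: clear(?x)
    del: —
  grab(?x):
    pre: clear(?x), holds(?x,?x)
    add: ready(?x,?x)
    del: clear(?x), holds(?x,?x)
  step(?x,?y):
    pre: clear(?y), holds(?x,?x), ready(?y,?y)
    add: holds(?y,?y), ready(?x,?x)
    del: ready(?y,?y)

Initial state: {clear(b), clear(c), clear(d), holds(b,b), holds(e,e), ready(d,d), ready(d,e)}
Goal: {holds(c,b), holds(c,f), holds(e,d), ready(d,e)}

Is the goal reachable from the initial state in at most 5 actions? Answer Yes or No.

1. flip(c,b)  →  {clear(b), clear(c), clear(d), holds(b,b), holds(c,b), holds(e,e), ready(d,d), ready(d,e)}
2. flip(c,f)  →  {clear(b), clear(c), clear(d), holds(b,b), holds(c,b), holds(c,f), holds(e,e), ready(d,d), ready(d,e)}
3. step(e,d)  →  {clear(b), clear(c), clear(d), holds(b,b), holds(c,b), holds(c,f), holds(d,d), holds(e,e), ready(d,e), ready(e,e)}
4. bind(e)  →  {clear(b), clear(c), clear(d), clear(e), holds(b,b), holds(c,b), holds(c,f), holds(d,d), holds(e,e), ready(d,e), ready(e,e)}
5. flip(e,d)  →  {clear(b), clear(c), clear(d), clear(e), holds(b,b), holds(c,b), holds(c,f), holds(d,d), holds(e,d), holds(e,e), ready(d,e), ready(e,e)}
optimal plan length = 5; 5 ≤ 5

Yes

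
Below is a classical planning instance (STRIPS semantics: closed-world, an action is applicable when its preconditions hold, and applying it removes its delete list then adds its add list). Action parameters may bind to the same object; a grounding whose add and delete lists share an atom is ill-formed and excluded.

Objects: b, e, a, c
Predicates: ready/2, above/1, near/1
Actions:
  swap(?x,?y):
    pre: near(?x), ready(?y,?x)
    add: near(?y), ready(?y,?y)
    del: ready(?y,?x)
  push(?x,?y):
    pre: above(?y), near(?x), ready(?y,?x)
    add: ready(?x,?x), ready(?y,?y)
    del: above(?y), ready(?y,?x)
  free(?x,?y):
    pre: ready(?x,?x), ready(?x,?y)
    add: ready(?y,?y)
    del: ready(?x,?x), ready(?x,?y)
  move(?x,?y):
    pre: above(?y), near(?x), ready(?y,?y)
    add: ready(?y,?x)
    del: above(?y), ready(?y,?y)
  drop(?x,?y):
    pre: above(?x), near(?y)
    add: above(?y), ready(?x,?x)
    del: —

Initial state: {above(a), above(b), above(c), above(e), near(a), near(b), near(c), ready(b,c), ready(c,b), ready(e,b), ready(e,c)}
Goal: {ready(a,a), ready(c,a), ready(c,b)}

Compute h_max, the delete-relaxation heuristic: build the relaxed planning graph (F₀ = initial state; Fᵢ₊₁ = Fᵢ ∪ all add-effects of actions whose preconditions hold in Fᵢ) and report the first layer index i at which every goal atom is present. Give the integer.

2

F0 = init (11 atoms)
F1 = F0 ∪ {near(e), ready(a,a), ready(b,b), ready(c,c), ready(e,e)}  (16 atoms)
F2 = F1 ∪ {ready(a,b), ready(a,c), ready(a,e), ready(b,a), ready(b,e), ready(c,a), ready(c,e), ready(e,a)}  (24 atoms)
goal ⊆ F2  ⇒  h_max = 2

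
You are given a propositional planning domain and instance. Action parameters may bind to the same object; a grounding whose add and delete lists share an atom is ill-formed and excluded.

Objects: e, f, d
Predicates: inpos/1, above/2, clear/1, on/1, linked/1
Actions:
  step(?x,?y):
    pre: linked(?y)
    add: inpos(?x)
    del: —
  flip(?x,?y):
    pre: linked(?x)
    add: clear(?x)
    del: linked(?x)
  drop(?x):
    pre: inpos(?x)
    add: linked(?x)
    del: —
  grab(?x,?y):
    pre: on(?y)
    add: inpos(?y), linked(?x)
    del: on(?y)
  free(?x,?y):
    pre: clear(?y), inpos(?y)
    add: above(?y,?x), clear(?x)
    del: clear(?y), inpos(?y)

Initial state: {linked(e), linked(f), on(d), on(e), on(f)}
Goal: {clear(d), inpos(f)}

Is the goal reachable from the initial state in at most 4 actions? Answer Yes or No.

1. grab(d,f)  →  {inpos(f), linked(d), linked(e), linked(f), on(d), on(e)}
2. flip(d,e)  →  {clear(d), inpos(f), linked(e), linked(f), on(d), on(e)}
optimal plan length = 2; 2 ≤ 4

Yes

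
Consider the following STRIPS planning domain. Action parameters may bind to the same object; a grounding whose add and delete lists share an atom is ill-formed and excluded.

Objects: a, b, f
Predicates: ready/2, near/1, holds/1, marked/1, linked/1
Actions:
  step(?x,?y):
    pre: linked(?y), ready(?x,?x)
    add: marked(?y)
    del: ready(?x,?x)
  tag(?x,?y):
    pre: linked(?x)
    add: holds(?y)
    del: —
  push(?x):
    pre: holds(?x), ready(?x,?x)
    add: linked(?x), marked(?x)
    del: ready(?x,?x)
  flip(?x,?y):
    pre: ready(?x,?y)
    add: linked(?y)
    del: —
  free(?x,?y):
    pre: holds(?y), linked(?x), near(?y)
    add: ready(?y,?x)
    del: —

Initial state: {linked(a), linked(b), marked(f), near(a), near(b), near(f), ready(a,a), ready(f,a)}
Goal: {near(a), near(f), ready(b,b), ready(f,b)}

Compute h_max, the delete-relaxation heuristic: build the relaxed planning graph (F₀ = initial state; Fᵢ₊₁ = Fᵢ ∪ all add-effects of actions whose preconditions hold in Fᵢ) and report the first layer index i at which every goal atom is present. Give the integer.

2

F0 = init (8 atoms)
F1 = F0 ∪ {holds(a), holds(b), holds(f), marked(a), marked(b)}  (13 atoms)
F2 = F1 ∪ {ready(a,b), ready(b,a), ready(b,b), ready(f,b)}  (17 atoms)
goal ⊆ F2  ⇒  h_max = 2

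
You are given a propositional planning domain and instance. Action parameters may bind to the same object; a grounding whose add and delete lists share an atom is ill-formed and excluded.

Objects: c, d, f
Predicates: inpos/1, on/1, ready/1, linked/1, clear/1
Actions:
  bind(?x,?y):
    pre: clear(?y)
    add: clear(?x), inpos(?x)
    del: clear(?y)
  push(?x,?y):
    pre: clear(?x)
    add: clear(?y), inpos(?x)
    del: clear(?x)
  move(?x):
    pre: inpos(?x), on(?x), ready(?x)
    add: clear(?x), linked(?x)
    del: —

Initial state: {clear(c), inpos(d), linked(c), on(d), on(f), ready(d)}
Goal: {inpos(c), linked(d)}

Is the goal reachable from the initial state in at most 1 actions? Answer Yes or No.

1. push(c,d)  →  {clear(d), inpos(c), inpos(d), linked(c), on(d), on(f), ready(d)}
2. move(d)  →  {clear(d), inpos(c), inpos(d), linked(c), linked(d), on(d), on(f), ready(d)}
optimal plan length = 2; 2 > 1

No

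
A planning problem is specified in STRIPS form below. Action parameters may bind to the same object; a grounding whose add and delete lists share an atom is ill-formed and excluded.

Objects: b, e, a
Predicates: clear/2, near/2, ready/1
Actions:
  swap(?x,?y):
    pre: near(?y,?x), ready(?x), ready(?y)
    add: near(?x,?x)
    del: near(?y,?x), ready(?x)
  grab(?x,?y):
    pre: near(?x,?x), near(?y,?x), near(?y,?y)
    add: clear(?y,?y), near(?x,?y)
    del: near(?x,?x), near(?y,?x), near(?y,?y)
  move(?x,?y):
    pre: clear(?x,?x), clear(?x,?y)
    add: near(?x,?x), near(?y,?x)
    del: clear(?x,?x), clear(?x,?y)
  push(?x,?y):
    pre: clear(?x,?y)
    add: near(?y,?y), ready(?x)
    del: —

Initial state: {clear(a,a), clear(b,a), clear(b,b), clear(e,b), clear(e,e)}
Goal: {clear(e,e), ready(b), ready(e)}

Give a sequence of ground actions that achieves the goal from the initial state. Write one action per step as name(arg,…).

push(b,b); push(e,b)

1. push(b,b)  →  {clear(a,a), clear(b,a), clear(b,b), clear(e,b), clear(e,e), near(b,b), ready(b)}
2. push(e,b)  →  {clear(a,a), clear(b,a), clear(b,b), clear(e,b), clear(e,e), near(b,b), ready(b), ready(e)}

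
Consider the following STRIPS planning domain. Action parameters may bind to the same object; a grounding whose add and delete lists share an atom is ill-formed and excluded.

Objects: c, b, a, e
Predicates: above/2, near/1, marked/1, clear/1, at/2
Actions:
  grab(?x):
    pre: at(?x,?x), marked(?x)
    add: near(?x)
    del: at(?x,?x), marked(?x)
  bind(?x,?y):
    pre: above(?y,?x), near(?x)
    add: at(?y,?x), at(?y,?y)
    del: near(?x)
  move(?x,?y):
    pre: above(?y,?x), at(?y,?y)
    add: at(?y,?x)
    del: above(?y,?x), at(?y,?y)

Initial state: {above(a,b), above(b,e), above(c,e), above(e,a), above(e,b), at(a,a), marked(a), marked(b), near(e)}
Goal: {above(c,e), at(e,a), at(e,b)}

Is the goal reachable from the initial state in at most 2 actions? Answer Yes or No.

1. grab(a)  →  {above(a,b), above(b,e), above(c,e), above(e,a), above(e,b), marked(b), near(a), near(e)}
2. bind(a,e)  →  {above(a,b), above(b,e), above(c,e), above(e,a), above(e,b), at(e,a), at(e,e), marked(b), near(e)}
3. move(b,e)  →  {above(a,b), above(b,e), above(c,e), above(e,a), at(e,a), at(e,b), marked(b), near(e)}
optimal plan length = 3; 3 > 2

No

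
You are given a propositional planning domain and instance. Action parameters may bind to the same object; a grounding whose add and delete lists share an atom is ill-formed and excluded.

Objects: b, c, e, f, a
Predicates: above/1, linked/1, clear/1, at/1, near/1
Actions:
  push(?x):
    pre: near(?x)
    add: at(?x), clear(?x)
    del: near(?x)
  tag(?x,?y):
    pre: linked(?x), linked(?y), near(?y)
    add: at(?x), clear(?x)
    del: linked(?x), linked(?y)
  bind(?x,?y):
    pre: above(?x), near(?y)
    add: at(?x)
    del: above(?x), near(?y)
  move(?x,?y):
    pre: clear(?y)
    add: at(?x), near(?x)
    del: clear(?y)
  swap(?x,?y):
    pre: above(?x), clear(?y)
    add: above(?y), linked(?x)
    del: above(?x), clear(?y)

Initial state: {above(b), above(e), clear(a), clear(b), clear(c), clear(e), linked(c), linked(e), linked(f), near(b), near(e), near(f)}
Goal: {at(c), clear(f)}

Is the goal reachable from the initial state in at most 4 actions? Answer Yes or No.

1. push(f)  →  {above(b), above(e), at(f), clear(a), clear(b), clear(c), clear(e), clear(f), linked(c), linked(e), linked(f), near(b), near(e)}
2. tag(c,e)  →  {above(b), above(e), at(c), at(f), clear(a), clear(b), clear(c), clear(e), clear(f), linked(f), near(b), near(e)}
optimal plan length = 2; 2 ≤ 4

Yes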